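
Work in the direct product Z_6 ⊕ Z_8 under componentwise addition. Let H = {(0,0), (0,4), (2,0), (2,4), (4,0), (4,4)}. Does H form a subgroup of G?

|H| = 6 divides |G| = 48, consistent with Lagrange.
H contains the identity, every element's inverse is in H, and H is closed under +: it is a subgroup.
In fact H = ⟨(4,4)⟩.

Yes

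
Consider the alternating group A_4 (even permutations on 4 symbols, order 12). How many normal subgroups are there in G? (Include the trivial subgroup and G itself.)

3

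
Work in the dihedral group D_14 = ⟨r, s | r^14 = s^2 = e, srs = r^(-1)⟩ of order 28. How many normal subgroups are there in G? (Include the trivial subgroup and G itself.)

7

G has 28 subgroups. Checking conjugation-invariance by order — order 1: 1/1 normal; order 2: 1/15 normal; order 4: 0/7 normal; order 7: 1/1 normal; order 14: 3/3 normal; order 28: 1/1 normal.
Total normal subgroups: 7.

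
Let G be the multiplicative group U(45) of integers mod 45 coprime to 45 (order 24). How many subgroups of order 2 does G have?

|G| = 24 and 2 | 24, so subgroups of order 2 are possible by Lagrange.
The subgroups of order 2 are: {1, 19}; {1, 26}; {1, 44}.
So G has 3 subgroups of order 2.

3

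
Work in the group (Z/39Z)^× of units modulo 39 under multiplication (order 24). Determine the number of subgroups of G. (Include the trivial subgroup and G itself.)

|G| = 24, so by Lagrange every subgroup order divides 24. Divisors: 1, 2, 3, 4, 6, 8, 12, 24.
Subgroups by order — order 1: 1; order 2: 3; order 3: 1; order 4: 3; order 6: 3; order 8: 1; order 12: 3; order 24: 1.
Total: 1 + 3 + 1 + 3 + 3 + 1 + 3 + 1 = 16.

16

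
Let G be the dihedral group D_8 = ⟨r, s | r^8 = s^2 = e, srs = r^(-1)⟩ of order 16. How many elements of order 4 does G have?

2

The elements of order 4 are: r^2, r^6.
That's 2.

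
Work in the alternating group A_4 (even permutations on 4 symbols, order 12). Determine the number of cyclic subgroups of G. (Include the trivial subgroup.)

Group the elements of G by the cyclic subgroup they generate; each cyclic subgroup of order d accounts for φ(d) elements.
Cyclic subgroups by order — order 1: 1; order 2: 3; order 3: 4.
Total: 8.

8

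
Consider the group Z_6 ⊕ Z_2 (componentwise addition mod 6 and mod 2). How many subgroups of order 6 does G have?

|G| = 12 and 6 | 12, so subgroups of order 6 are possible by Lagrange.
The subgroups of order 6 are: {(0,0), (0,1), (2,0), (2,1), (4,0), (4,1)}; {(0,0), (1,0), (2,0), (3,0), (4,0), (5,0)}; {(0,0), (1,1), (2,0), (3,1), (4,0), (5,1)}.
So G has 3 subgroups of order 6.

3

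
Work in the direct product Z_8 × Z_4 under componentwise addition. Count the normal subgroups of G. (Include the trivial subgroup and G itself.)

G is abelian, so every subgroup is normal.
G has 22 subgroups in total, hence 22 normal subgroups.

22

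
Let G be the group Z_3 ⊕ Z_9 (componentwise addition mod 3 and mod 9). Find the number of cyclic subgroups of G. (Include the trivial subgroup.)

8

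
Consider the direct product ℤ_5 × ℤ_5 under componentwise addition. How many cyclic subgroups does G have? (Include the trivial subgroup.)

Group the elements of G by the cyclic subgroup they generate; each cyclic subgroup of order d accounts for φ(d) elements.
Cyclic subgroups by order — order 1: 1; order 5: 6.
Total: 7.

7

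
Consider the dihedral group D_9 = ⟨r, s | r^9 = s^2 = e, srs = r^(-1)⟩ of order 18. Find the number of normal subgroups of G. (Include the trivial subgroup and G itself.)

4

G has 16 subgroups. Checking conjugation-invariance by order — order 1: 1/1 normal; order 2: 0/9 normal; order 3: 1/1 normal; order 6: 0/3 normal; order 9: 1/1 normal; order 18: 1/1 normal.
Total normal subgroups: 4.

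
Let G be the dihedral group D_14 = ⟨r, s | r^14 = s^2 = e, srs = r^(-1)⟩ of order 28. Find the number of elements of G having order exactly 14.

6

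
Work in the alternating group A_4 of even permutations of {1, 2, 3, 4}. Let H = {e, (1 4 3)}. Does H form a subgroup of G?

No

(1 4 3) ∈ H but its inverse (1 3 4) ∉ H, so H is not a subgroup.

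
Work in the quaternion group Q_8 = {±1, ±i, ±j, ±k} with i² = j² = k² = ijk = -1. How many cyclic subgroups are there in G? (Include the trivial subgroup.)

Group the elements of G by the cyclic subgroup they generate; each cyclic subgroup of order d accounts for φ(d) elements.
Cyclic subgroups by order — order 1: 1; order 2: 1; order 4: 3.
Total: 5.

5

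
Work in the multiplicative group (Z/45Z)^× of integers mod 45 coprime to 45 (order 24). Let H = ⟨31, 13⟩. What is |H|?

|⟨31⟩| = 3 and |⟨13⟩| = 12, so |H| is a multiple of lcm(3, 12) = 12 and divides |G| = 24.
Closing under the operation: H = {1, 4, 7, 13, 16, 19, 22, 28, 31, 34, 37, 43}, so |H| = 12.

12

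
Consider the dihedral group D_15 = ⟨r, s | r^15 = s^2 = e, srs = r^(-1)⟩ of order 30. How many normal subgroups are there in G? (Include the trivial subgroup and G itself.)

G has 28 subgroups. Checking conjugation-invariance by order — order 1: 1/1 normal; order 2: 0/15 normal; order 3: 1/1 normal; order 5: 1/1 normal; order 6: 0/5 normal; order 10: 0/3 normal; order 15: 1/1 normal; order 30: 1/1 normal.
Total normal subgroups: 5.

5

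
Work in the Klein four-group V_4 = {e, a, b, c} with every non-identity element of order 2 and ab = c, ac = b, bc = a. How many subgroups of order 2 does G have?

3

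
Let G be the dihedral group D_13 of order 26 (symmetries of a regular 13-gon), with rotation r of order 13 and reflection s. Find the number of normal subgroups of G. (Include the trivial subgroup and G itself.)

G has 16 subgroups. Checking conjugation-invariance by order — order 1: 1/1 normal; order 2: 0/13 normal; order 13: 1/1 normal; order 26: 1/1 normal.
Total normal subgroups: 3.

3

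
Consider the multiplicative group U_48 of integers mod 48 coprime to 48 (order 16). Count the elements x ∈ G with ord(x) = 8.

0

No element of G has order 8 (even though 8 | 16).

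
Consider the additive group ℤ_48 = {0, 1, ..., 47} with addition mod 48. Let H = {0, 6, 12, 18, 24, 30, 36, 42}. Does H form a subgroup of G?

Yes

|H| = 8 divides |G| = 48, consistent with Lagrange.
H contains the identity, every element's inverse is in H, and H is closed under +: it is a subgroup.
In fact H = ⟨6⟩.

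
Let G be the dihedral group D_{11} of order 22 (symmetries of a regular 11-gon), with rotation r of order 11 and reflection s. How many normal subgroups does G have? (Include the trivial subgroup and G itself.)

3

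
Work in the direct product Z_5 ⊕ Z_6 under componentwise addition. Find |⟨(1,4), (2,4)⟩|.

|⟨(1,4)⟩| = 15 and |⟨(2,4)⟩| = 15, so |H| is a multiple of lcm(15, 15) = 15 and divides |G| = 30.
Closing under the operation: H = {(0,0), (0,2), (0,4), (1,0), (1,2), (1,4), (2,0), (2,2), (2,4), (3,0), (3,2), (3,4), (4,0), (4,2), (4,4)}, so |H| = 15.

15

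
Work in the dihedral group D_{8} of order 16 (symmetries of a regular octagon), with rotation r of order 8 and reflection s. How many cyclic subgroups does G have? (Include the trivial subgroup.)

A cyclic subgroup of order d is generated by each of its φ(d) elements of order d, so the cyclic subgroups of order d number (#elements of order d)/φ(d).
Cyclic subgroups by order — order 1: 1; order 2: 9; order 4: 1; order 8: 1.
Total: 12.

12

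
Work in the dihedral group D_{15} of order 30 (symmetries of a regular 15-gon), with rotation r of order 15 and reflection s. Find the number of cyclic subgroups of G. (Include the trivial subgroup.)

19

Group the elements of G by the cyclic subgroup they generate; each cyclic subgroup of order d accounts for φ(d) elements.
Cyclic subgroups by order — order 1: 1; order 2: 15; order 3: 1; order 5: 1; order 15: 1.
Total: 19.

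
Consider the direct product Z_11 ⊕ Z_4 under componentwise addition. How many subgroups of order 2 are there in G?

1

|G| = 44 and 2 | 44, so subgroups of order 2 are possible by Lagrange.
The subgroups of order 2 are: {(0,0), (0,2)}.
So G has 1 subgroup of order 2.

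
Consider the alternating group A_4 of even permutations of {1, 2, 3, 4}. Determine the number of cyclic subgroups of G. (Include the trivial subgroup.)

Group the elements of G by the cyclic subgroup they generate; each cyclic subgroup of order d accounts for φ(d) elements.
Cyclic subgroups by order — order 1: 1; order 2: 3; order 3: 4.
Total: 8.

8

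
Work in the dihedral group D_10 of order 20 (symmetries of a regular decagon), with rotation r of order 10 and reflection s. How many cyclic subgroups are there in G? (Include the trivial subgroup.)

14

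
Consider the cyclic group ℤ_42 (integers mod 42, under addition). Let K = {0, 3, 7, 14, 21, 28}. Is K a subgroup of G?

No

3 ∈ K but its inverse 39 ∉ K, so K is not a subgroup.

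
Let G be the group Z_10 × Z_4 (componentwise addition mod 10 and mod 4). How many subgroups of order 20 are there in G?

3

|G| = 40 and 20 | 40, so subgroups of order 20 are possible by Lagrange.
The subgroups of order 20 are: {(0,0), (0,1), (0,2), (0,3), (2,0), (2,1), (2,2), (2,3), (4,0), (4,1), (4,2), (4,3), (6,0), (6,1), (6,2), (6,3), (8,0), (8,1), (8,2), (8,3)}; {(0,0), (0,2), (1,0), (1,2), (2,0), (2,2), (3,0), (3,2), (4,0), (4,2), (5,0), (5,2), (6,0), (6,2), (7,0), (7,2), (8,0), (8,2), (9,0), (9,2)}; {(0,0), (0,2), (1,1), (1,3), (2,0), (2,2), (3,1), (3,3), (4,0), (4,2), (5,1), (5,3), (6,0), (6,2), (7,1), (7,3), (8,0), (8,2), (9,1), (9,3)}.
So G has 3 subgroups of order 20.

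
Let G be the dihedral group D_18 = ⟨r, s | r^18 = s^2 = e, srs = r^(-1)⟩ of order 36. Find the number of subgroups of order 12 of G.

|G| = 36 and 12 | 36, so subgroups of order 12 are possible by Lagrange.
The subgroups of order 12 are: {e, r^3, r^6, r^9, r^12, r^15, rs, r^4s, r^7s, r^10s, r^13s, r^16s}; {e, r^3, r^6, r^9, r^12, r^15, r^2s, r^5s, r^8s, r^11s, r^14s, r^17s}; {e, r^3, r^6, r^9, r^12, r^15, s, r^3s, r^6s, r^9s, r^12s, r^15s}.
So G has 3 subgroups of order 12.

3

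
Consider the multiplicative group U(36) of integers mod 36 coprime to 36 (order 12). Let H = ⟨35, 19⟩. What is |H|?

4

|⟨35⟩| = 2 and |⟨19⟩| = 2, so |H| is a multiple of lcm(2, 2) = 2 and divides |G| = 12.
Closing under the operation: H = {1, 17, 19, 35}, so |H| = 4.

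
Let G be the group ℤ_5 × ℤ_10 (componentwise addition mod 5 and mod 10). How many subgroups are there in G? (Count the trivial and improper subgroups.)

16

|G| = 50, so by Lagrange every subgroup order divides 50. Divisors: 1, 2, 5, 10, 25, 50.
Subgroups by order — order 1: 1; order 2: 1; order 5: 6; order 10: 6; order 25: 1; order 50: 1.
Total: 1 + 1 + 6 + 6 + 1 + 1 = 16.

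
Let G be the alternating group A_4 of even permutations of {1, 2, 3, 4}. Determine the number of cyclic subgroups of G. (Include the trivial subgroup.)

8

A cyclic subgroup of order d is generated by each of its φ(d) elements of order d, so the cyclic subgroups of order d number (#elements of order d)/φ(d).
Cyclic subgroups by order — order 1: 1; order 2: 3; order 3: 4.
Total: 8.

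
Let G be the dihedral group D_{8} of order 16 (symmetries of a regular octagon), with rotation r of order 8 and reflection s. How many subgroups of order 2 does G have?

9

|G| = 16 and 2 | 16, so subgroups of order 2 are possible by Lagrange.
The subgroups of order 2 are: {e, r^2s}; {e, r^3s}; {e, r^4}; {e, r^4s}; … (9 in all).
So G has 9 subgroups of order 2.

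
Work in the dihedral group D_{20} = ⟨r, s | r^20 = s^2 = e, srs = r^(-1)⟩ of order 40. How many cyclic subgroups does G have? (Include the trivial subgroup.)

Group the elements of G by the cyclic subgroup they generate; each cyclic subgroup of order d accounts for φ(d) elements.
Cyclic subgroups by order — order 1: 1; order 2: 21; order 4: 1; order 5: 1; order 10: 1; order 20: 1.
Total: 26.

26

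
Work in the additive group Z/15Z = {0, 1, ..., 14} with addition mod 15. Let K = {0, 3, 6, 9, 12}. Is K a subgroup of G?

|K| = 5 divides |G| = 15, consistent with Lagrange.
K contains the identity, every element's inverse is in K, and K is closed under +: it is a subgroup.
In fact K = ⟨3⟩.

Yes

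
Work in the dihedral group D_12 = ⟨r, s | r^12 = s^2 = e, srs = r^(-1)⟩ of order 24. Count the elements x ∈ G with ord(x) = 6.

2

The elements of order 6 are: r^2, r^10.
That's 2.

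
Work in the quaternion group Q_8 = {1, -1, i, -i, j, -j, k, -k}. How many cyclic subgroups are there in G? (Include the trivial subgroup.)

5

Each element a generates a cyclic subgroup ⟨a⟩; distinct elements may generate the same one (a cyclic group of order d has φ(d) generators).
Cyclic subgroups by order — order 1: 1; order 2: 1; order 4: 3.
Total: 5.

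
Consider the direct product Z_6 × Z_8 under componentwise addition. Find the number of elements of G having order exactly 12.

An element (a,b) has order lcm(ord(a), ord(b)); count pairs with lcm equal to 12.
Enumerating gives 8 such elements.

8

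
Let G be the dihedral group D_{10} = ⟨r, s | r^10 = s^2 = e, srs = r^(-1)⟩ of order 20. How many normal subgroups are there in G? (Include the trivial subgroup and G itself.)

7

G has 22 subgroups. Checking conjugation-invariance by order — order 1: 1/1 normal; order 2: 1/11 normal; order 4: 0/5 normal; order 5: 1/1 normal; order 10: 3/3 normal; order 20: 1/1 normal.
Total normal subgroups: 7.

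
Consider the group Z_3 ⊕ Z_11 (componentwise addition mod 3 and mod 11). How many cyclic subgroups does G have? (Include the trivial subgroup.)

Group the elements of G by the cyclic subgroup they generate; each cyclic subgroup of order d accounts for φ(d) elements.
Cyclic subgroups by order — order 1: 1; order 3: 1; order 11: 1; order 33: 1.
Total: 4.

4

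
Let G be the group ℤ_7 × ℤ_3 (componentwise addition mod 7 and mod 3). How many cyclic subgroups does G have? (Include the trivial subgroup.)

4

A cyclic subgroup of order d is generated by each of its φ(d) elements of order d, so the cyclic subgroups of order d number (#elements of order d)/φ(d).
Cyclic subgroups by order — order 1: 1; order 3: 1; order 7: 1; order 21: 1.
Total: 4.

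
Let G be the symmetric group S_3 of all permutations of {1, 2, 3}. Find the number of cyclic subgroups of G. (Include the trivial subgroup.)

A cyclic subgroup of order d is generated by each of its φ(d) elements of order d, so the cyclic subgroups of order d number (#elements of order d)/φ(d).
Cyclic subgroups by order — order 1: 1; order 2: 3; order 3: 1.
Total: 5.

5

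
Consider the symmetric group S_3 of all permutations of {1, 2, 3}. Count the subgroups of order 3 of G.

|G| = 6 and 3 | 6, so subgroups of order 3 are possible by Lagrange.
The subgroups of order 3 are: {e, (1 2 3), (1 3 2)}.
So G has 1 subgroup of order 3.

1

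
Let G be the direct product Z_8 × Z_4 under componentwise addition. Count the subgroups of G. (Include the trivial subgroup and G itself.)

22

|G| = 32, so by Lagrange every subgroup order divides 32. Divisors: 1, 2, 4, 8, 16, 32.
Subgroups by order — order 1: 1; order 2: 3; order 4: 7; order 8: 7; order 16: 3; order 32: 1.
Total: 1 + 3 + 7 + 7 + 3 + 1 = 22.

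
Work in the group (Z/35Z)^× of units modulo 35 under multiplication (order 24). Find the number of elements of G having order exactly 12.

8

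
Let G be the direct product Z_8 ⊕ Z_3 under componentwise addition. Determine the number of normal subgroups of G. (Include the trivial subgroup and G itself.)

8

G is abelian, so every subgroup is normal.
G has 8 subgroups in total, hence 8 normal subgroups.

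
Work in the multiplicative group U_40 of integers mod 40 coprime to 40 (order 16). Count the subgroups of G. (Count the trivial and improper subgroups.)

27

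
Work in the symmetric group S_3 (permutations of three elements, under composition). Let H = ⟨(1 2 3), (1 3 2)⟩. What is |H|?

3

|⟨(1 2 3)⟩| = 3 and |⟨(1 3 2)⟩| = 3, so |H| is a multiple of lcm(3, 3) = 3 and divides |G| = 6.
Closing under the operation: H = {e, (1 2 3), (1 3 2)}, so |H| = 3.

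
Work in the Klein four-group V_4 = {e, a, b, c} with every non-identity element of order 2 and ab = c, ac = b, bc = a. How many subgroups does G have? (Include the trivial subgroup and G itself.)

5

|G| = 4, so by Lagrange every subgroup order divides 4. Divisors: 1, 2, 4.
Subgroups by order — order 1: 1; order 2: 3; order 4: 1.
Total: 1 + 3 + 1 = 5.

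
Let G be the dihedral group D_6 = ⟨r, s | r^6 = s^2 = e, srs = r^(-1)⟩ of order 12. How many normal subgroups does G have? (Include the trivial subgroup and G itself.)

G has 16 subgroups. Checking conjugation-invariance by order — order 1: 1/1 normal; order 2: 1/7 normal; order 3: 1/1 normal; order 4: 0/3 normal; order 6: 3/3 normal; order 12: 1/1 normal.
Total normal subgroups: 7.

7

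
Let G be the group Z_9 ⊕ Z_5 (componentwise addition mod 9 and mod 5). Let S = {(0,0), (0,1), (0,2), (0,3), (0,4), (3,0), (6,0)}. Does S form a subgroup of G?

|S| = 7 does not divide |G| = 45, so by Lagrange S is not a subgroup.

No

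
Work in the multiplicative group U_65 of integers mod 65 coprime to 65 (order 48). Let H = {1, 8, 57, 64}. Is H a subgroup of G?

Yes

|H| = 4 divides |G| = 48, consistent with Lagrange.
H contains the identity, every element's inverse is in H, and H is closed under ·: it is a subgroup.
In fact H = ⟨8⟩.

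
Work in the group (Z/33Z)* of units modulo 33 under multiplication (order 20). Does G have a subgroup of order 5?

5 | 20. A subgroup of order 5 is {1, 4, 16, 25, 31}.

Yes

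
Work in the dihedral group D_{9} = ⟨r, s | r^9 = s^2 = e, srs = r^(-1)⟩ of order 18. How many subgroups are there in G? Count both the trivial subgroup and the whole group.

16

|G| = 18, so by Lagrange every subgroup order divides 18. Divisors: 1, 2, 3, 6, 9, 18.
Subgroups by order — order 1: 1; order 2: 9; order 3: 1; order 6: 3; order 9: 1; order 18: 1.
Total: 1 + 9 + 1 + 3 + 1 + 1 = 16.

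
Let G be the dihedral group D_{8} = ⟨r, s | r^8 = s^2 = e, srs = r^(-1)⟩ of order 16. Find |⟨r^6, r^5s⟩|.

8

|⟨r^6⟩| = 4 and |⟨r^5s⟩| = 2, so |H| is a multiple of lcm(4, 2) = 4 and divides |G| = 16.
Closing under the operation: H = {e, r^2, r^4, r^6, rs, r^3s, r^5s, r^7s}, so |H| = 8.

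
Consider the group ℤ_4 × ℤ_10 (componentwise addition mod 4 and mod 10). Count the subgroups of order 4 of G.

3

|G| = 40 and 4 | 40, so subgroups of order 4 are possible by Lagrange.
The subgroups of order 4 are: {(0,0), (0,5), (2,0), (2,5)}; {(0,0), (1,0), (2,0), (3,0)}; {(0,0), (1,5), (2,0), (3,5)}.
So G has 3 subgroups of order 4.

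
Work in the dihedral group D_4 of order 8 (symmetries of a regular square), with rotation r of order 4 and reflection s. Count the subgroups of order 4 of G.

3

|G| = 8 and 4 | 8, so subgroups of order 4 are possible by Lagrange.
The subgroups of order 4 are: {e, r, r^2, r^3}; {e, r^2, s, r^2s}; {e, r^2, rs, r^3s}.
So G has 3 subgroups of order 4.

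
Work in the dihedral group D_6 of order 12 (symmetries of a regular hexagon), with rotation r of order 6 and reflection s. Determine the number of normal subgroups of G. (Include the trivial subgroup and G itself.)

7

G has 16 subgroups. Checking conjugation-invariance by order — order 1: 1/1 normal; order 2: 1/7 normal; order 3: 1/1 normal; order 4: 0/3 normal; order 6: 3/3 normal; order 12: 1/1 normal.
Total normal subgroups: 7.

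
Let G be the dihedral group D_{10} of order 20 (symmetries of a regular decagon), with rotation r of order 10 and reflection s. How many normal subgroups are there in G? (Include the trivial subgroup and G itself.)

G has 22 subgroups. Checking conjugation-invariance by order — order 1: 1/1 normal; order 2: 1/11 normal; order 4: 0/5 normal; order 5: 1/1 normal; order 10: 3/3 normal; order 20: 1/1 normal.
Total normal subgroups: 7.

7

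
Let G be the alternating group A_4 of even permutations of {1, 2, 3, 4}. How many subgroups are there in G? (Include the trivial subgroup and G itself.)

10

|G| = 12, so by Lagrange every subgroup order divides 12. Divisors: 1, 2, 3, 4, 6, 12.
Subgroups by order — order 1: 1; order 2: 3; order 3: 4; order 4: 1; order 6: 0; order 12: 1.
Total: 1 + 3 + 4 + 1 + 0 + 1 = 10.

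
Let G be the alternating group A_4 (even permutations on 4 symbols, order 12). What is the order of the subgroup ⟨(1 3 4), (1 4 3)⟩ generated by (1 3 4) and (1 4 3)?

3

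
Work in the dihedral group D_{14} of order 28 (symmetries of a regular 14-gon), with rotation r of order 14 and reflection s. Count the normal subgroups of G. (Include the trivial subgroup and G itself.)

7

G has 28 subgroups. Checking conjugation-invariance by order — order 1: 1/1 normal; order 2: 1/15 normal; order 4: 0/7 normal; order 7: 1/1 normal; order 14: 3/3 normal; order 28: 1/1 normal.
Total normal subgroups: 7.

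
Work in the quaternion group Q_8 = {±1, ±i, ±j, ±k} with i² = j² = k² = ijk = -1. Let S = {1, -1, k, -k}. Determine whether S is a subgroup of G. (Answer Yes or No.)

Yes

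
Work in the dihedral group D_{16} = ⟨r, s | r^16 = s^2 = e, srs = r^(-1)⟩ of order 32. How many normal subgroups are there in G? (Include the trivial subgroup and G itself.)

8

G has 36 subgroups. Checking conjugation-invariance by order — order 1: 1/1 normal; order 2: 1/17 normal; order 4: 1/9 normal; order 8: 1/5 normal; order 16: 3/3 normal; order 32: 1/1 normal.
Total normal subgroups: 8.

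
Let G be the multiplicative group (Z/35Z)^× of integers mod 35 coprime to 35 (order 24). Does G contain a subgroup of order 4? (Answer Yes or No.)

Yes

4 | 24. A subgroup of order 4 is {1, 13, 27, 29}.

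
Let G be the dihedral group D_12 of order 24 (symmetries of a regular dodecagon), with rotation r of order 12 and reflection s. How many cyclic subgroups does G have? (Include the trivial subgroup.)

18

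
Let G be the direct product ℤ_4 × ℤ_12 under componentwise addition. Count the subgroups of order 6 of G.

3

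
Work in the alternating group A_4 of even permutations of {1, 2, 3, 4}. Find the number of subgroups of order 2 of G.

|G| = 12 and 2 | 12, so subgroups of order 2 are possible by Lagrange.
The subgroups of order 2 are: {e, (1 2)(3 4)}; {e, (1 3)(2 4)}; {e, (1 4)(2 3)}.
So G has 3 subgroups of order 2.

3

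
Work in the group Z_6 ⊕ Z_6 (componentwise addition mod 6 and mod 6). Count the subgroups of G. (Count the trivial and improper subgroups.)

|G| = 36, so by Lagrange every subgroup order divides 36. Divisors: 1, 2, 3, 4, 6, 9, 12, 18, 36.
Subgroups by order — order 1: 1; order 2: 3; order 3: 4; order 4: 1; order 6: 12; order 9: 1; order 12: 4; order 18: 3; order 36: 1.
Total: 1 + 3 + 4 + 1 + 12 + 1 + 4 + 3 + 1 = 30.

30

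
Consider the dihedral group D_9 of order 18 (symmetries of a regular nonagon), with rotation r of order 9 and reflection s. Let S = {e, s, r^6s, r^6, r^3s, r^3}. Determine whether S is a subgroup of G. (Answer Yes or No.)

|S| = 6 divides |G| = 18, consistent with Lagrange.
S contains the identity, every element's inverse is in S, and S is closed under ·: it is a subgroup.

Yes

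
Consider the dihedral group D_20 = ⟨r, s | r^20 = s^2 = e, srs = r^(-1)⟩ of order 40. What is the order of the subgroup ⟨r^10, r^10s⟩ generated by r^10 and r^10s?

4

|⟨r^10⟩| = 2 and |⟨r^10s⟩| = 2, so |H| is a multiple of lcm(2, 2) = 2 and divides |G| = 40.
Closing under the operation: H = {e, r^10, s, r^10s}, so |H| = 4.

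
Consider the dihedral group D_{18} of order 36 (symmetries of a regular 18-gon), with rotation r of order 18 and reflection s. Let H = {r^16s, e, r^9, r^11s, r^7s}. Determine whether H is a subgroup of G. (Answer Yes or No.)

No

|H| = 5 does not divide |G| = 36, so by Lagrange H is not a subgroup.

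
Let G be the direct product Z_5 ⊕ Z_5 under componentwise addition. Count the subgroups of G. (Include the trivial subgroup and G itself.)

8

|G| = 25, so by Lagrange every subgroup order divides 25. Divisors: 1, 5, 25.
Subgroups by order — order 1: 1; order 5: 6; order 25: 1.
Total: 1 + 6 + 1 = 8.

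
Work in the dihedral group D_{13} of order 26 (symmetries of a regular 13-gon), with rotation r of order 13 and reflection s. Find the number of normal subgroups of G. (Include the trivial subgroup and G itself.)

G has 16 subgroups. Checking conjugation-invariance by order — order 1: 1/1 normal; order 2: 0/13 normal; order 13: 1/1 normal; order 26: 1/1 normal.
Total normal subgroups: 3.

3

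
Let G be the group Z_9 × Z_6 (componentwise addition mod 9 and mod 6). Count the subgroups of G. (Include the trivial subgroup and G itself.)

|G| = 54, so by Lagrange every subgroup order divides 54. Divisors: 1, 2, 3, 6, 9, 18, 27, 54.
Subgroups by order — order 1: 1; order 2: 1; order 3: 4; order 6: 4; order 9: 4; order 18: 4; order 27: 1; order 54: 1.
Total: 1 + 1 + 4 + 4 + 4 + 4 + 1 + 1 = 20.

20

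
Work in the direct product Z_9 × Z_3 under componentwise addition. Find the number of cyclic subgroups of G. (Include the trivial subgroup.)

A cyclic subgroup of order d is generated by each of its φ(d) elements of order d, so the cyclic subgroups of order d number (#elements of order d)/φ(d).
Cyclic subgroups by order — order 1: 1; order 3: 4; order 9: 3.
Total: 8.

8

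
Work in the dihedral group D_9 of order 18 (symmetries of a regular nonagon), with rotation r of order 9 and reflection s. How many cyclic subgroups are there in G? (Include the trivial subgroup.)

12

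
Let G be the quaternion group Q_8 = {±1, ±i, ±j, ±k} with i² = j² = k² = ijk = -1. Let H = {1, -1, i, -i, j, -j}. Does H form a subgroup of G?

No

|H| = 6 does not divide |G| = 8, so by Lagrange H is not a subgroup.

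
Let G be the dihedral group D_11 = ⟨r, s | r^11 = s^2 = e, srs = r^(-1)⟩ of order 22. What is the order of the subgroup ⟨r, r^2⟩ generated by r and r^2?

|⟨r⟩| = 11 and |⟨r^2⟩| = 11, so |H| is a multiple of lcm(11, 11) = 11 and divides |G| = 22.
Closing under the operation: H = {e, r, r^2, r^3, r^4, r^5, r^6, r^7, r^8, r^9, r^10}, so |H| = 11.

11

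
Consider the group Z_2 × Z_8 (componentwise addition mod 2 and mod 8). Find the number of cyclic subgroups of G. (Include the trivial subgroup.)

8

A cyclic subgroup of order d is generated by each of its φ(d) elements of order d, so the cyclic subgroups of order d number (#elements of order d)/φ(d).
Cyclic subgroups by order — order 1: 1; order 2: 3; order 4: 2; order 8: 2.
Total: 8.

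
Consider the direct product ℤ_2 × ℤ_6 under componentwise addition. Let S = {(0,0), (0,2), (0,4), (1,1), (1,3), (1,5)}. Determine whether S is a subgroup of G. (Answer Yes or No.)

Yes

|S| = 6 divides |G| = 12, consistent with Lagrange.
S contains the identity, every element's inverse is in S, and S is closed under +: it is a subgroup.
In fact S = ⟨(1,5)⟩.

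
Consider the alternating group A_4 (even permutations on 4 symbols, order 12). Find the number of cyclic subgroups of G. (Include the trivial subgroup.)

8

Each element a generates a cyclic subgroup ⟨a⟩; distinct elements may generate the same one (a cyclic group of order d has φ(d) generators).
Cyclic subgroups by order — order 1: 1; order 2: 3; order 3: 4.
Total: 8.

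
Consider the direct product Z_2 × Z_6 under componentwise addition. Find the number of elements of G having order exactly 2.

An element (a,b) has order lcm(ord(a), ord(b)); count pairs with lcm equal to 2.
Enumerating gives 3 such elements.

3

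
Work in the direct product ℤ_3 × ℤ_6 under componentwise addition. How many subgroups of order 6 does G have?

4

|G| = 18 and 6 | 18, so subgroups of order 6 are possible by Lagrange.
The subgroups of order 6 are: {(0,0), (0,1), (0,2), (0,3), (0,4), (0,5)}; {(0,0), (0,3), (1,0), (1,3), (2,0), (2,3)}; {(0,0), (0,3), (1,1), (1,4), (2,2), (2,5)}; {(0,0), (0,3), (1,2), (1,5), (2,1), (2,4)}.
So G has 4 subgroups of order 6.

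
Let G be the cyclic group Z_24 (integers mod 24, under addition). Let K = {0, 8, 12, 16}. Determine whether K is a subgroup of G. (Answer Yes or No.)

Closure fails: 16 + 12 = 4 ∉ K. So K is not a subgroup.

No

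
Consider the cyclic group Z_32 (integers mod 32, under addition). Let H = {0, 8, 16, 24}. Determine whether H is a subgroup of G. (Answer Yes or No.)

Yes

|H| = 4 divides |G| = 32, consistent with Lagrange.
H contains the identity, every element's inverse is in H, and H is closed under +: it is a subgroup.
In fact H = ⟨8⟩.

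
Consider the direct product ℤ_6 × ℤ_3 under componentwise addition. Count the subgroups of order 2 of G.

1

|G| = 18 and 2 | 18, so subgroups of order 2 are possible by Lagrange.
The subgroups of order 2 are: {(0,0), (3,0)}.
So G has 1 subgroup of order 2.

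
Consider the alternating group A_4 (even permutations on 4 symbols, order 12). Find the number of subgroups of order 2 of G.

|G| = 12 and 2 | 12, so subgroups of order 2 are possible by Lagrange.
The subgroups of order 2 are: {e, (1 2)(3 4)}; {e, (1 3)(2 4)}; {e, (1 4)(2 3)}.
So G has 3 subgroups of order 2.

3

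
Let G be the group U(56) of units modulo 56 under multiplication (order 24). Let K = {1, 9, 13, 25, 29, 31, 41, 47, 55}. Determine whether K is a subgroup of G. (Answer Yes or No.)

No

|K| = 9 does not divide |G| = 24, so by Lagrange K is not a subgroup.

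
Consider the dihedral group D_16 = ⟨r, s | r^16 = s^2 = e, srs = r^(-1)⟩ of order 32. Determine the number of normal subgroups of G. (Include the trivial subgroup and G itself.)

G has 36 subgroups. Checking conjugation-invariance by order — order 1: 1/1 normal; order 2: 1/17 normal; order 4: 1/9 normal; order 8: 1/5 normal; order 16: 3/3 normal; order 32: 1/1 normal.
Total normal subgroups: 8.

8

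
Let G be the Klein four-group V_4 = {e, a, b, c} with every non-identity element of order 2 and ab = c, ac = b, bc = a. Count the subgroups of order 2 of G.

|G| = 4 and 2 | 4, so subgroups of order 2 are possible by Lagrange.
The subgroups of order 2 are: {e, a}; {e, b}; {e, c}.
So G has 3 subgroups of order 2.

3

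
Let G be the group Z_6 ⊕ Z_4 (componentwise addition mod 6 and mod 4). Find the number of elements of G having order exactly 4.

4

An element (a,b) has order lcm(ord(a), ord(b)); count pairs with lcm equal to 4.
Enumerating gives 4 such elements.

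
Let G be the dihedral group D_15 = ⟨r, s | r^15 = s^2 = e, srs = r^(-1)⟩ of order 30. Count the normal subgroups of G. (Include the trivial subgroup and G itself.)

5

G has 28 subgroups. Checking conjugation-invariance by order — order 1: 1/1 normal; order 2: 0/15 normal; order 3: 1/1 normal; order 5: 1/1 normal; order 6: 0/5 normal; order 10: 0/3 normal; order 15: 1/1 normal; order 30: 1/1 normal.
Total normal subgroups: 5.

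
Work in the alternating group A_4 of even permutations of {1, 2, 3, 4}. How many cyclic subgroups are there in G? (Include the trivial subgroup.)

Each element a generates a cyclic subgroup ⟨a⟩; distinct elements may generate the same one (a cyclic group of order d has φ(d) generators).
Cyclic subgroups by order — order 1: 1; order 2: 3; order 3: 4.
Total: 8.

8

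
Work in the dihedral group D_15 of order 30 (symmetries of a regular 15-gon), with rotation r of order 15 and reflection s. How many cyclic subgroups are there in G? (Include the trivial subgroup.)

A cyclic subgroup of order d is generated by each of its φ(d) elements of order d, so the cyclic subgroups of order d number (#elements of order d)/φ(d).
Cyclic subgroups by order — order 1: 1; order 2: 15; order 3: 1; order 5: 1; order 15: 1.
Total: 19.

19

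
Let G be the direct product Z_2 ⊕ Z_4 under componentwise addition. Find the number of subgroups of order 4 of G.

3

|G| = 8 and 4 | 8, so subgroups of order 4 are possible by Lagrange.
The subgroups of order 4 are: {(0,0), (0,1), (0,2), (0,3)}; {(0,0), (0,2), (1,0), (1,2)}; {(0,0), (0,2), (1,1), (1,3)}.
So G has 3 subgroups of order 4.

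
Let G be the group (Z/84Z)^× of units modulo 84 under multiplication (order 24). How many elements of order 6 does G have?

14

Enumerating element orders in G gives 14 elements of order 6.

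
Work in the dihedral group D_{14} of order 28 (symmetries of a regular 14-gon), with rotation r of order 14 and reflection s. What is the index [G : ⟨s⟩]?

14

|⟨s⟩| = 2 and |G| = 28.
By Lagrange, [G : H] = |G|/|H| = 28/2 = 14.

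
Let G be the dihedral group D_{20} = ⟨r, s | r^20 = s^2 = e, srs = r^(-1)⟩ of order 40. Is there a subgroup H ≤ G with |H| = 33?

No

33 does not divide |G| = 40, so by Lagrange no subgroup of order 33 exists.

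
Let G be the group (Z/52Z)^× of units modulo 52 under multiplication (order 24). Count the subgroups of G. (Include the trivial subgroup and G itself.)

|G| = 24, so by Lagrange every subgroup order divides 24. Divisors: 1, 2, 3, 4, 6, 8, 12, 24.
Subgroups by order — order 1: 1; order 2: 3; order 3: 1; order 4: 3; order 6: 3; order 8: 1; order 12: 3; order 24: 1.
Total: 1 + 3 + 1 + 3 + 3 + 1 + 3 + 1 = 16.

16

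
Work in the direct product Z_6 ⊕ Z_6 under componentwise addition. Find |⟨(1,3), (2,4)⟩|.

|⟨(1,3)⟩| = 6 and |⟨(2,4)⟩| = 3, so |H| is a multiple of lcm(6, 3) = 6 and divides |G| = 36.
Closing under the operation: H = {(0,0), (0,2), (0,4), (1,1), (1,3), (1,5), (2,0), (2,2), (2,4), (3,1), (3,3), (3,5), (4,0), (4,2), (4,4), (5,1), (5,3), (5,5)}, so |H| = 18.

18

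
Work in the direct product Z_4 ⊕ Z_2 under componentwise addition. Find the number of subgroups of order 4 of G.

3

|G| = 8 and 4 | 8, so subgroups of order 4 are possible by Lagrange.
The subgroups of order 4 are: {(0,0), (0,1), (2,0), (2,1)}; {(0,0), (1,0), (2,0), (3,0)}; {(0,0), (1,1), (2,0), (3,1)}.
So G has 3 subgroups of order 4.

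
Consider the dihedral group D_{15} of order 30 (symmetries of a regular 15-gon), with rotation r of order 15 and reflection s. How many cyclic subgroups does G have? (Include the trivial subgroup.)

A cyclic subgroup of order d is generated by each of its φ(d) elements of order d, so the cyclic subgroups of order d number (#elements of order d)/φ(d).
Cyclic subgroups by order — order 1: 1; order 2: 15; order 3: 1; order 5: 1; order 15: 1.
Total: 19.

19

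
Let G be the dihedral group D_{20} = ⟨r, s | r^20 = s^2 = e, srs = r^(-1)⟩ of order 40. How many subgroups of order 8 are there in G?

5

|G| = 40 and 8 | 40, so subgroups of order 8 are possible by Lagrange.
The subgroups of order 8 are: {e, r^5, r^10, r^15, s, r^5s, r^10s, r^15s}; {e, r^5, r^10, r^15, rs, r^6s, r^11s, r^16s}; {e, r^5, r^10, r^15, r^2s, r^7s, r^12s, r^17s}; {e, r^5, r^10, r^15, r^3s, r^8s, r^13s, r^18s}; … (5 in all).
So G has 5 subgroups of order 8.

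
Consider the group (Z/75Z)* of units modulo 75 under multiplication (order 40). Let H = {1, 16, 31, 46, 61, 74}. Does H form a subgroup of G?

|H| = 6 does not divide |G| = 40, so by Lagrange H is not a subgroup.

No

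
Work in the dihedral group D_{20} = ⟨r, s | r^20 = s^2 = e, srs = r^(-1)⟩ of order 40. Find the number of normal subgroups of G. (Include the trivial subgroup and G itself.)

9

G has 48 subgroups. Checking conjugation-invariance by order — order 1: 1/1 normal; order 2: 1/21 normal; order 4: 1/11 normal; order 5: 1/1 normal; order 8: 0/5 normal; order 10: 1/5 normal; order 20: 3/3 normal; order 40: 1/1 normal.
Total normal subgroups: 9.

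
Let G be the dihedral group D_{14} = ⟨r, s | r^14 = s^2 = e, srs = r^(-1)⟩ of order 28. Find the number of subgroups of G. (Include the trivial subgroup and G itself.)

28

|G| = 28, so by Lagrange every subgroup order divides 28. Divisors: 1, 2, 4, 7, 14, 28.
Subgroups by order — order 1: 1; order 2: 15; order 4: 7; order 7: 1; order 14: 3; order 28: 1.
Total: 1 + 15 + 7 + 1 + 3 + 1 = 28.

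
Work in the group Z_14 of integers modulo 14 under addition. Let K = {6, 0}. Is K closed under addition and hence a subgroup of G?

6 ∈ K but its inverse 8 ∉ K, so K is not a subgroup.

No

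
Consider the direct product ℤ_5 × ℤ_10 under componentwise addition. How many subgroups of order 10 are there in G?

|G| = 50 and 10 | 50, so subgroups of order 10 are possible by Lagrange.
The subgroups of order 10 are: {(0,0), (0,1), (0,2), (0,3), (0,4), (0,5), (0,6), (0,7), (0,8), (0,9)}; {(0,0), (0,5), (1,0), (1,5), (2,0), (2,5), (3,0), (3,5), (4,0), (4,5)}; {(0,0), (0,5), (1,1), (1,6), (2,2), (2,7), (3,3), (3,8), (4,4), (4,9)}; {(0,0), (0,5), (1,2), (1,7), (2,4), (2,9), (3,1), (3,6), (4,3), (4,8)}; … (6 in all).
So G has 6 subgroups of order 10.

6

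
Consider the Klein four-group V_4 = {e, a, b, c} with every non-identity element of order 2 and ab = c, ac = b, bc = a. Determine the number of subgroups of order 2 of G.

3

|G| = 4 and 2 | 4, so subgroups of order 2 are possible by Lagrange.
The subgroups of order 2 are: {e, a}; {e, b}; {e, c}.
So G has 3 subgroups of order 2.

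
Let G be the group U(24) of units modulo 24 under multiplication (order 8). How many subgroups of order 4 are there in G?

|G| = 8 and 4 | 8, so subgroups of order 4 are possible by Lagrange.
The subgroups of order 4 are: {1, 11, 13, 23}; {1, 11, 17, 19}; {1, 5, 7, 11}; {1, 5, 13, 17}; … (7 in all).
So G has 7 subgroups of order 4.

7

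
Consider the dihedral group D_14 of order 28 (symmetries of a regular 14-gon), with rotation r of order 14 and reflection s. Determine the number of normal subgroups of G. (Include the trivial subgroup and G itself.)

7

G has 28 subgroups. Checking conjugation-invariance by order — order 1: 1/1 normal; order 2: 1/15 normal; order 4: 0/7 normal; order 7: 1/1 normal; order 14: 3/3 normal; order 28: 1/1 normal.
Total normal subgroups: 7.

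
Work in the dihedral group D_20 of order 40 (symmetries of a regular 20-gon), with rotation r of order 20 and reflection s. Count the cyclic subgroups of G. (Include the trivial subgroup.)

26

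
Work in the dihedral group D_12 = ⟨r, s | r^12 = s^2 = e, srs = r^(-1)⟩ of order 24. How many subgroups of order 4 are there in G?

7

|G| = 24 and 4 | 24, so subgroups of order 4 are possible by Lagrange.
The subgroups of order 4 are: {e, r^6, r^4s, r^10s}; {e, r^6, r^5s, r^11s}; {e, r^6, r^2s, r^8s}; {e, r^3, r^6, r^9}; … (7 in all).
So G has 7 subgroups of order 4.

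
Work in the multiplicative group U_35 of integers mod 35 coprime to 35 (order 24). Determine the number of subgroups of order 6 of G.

|G| = 24 and 6 | 24, so subgroups of order 6 are possible by Lagrange.
The subgroups of order 6 are: {1, 11, 16, 19, 24, 34}; {1, 6, 11, 16, 26, 31}; {1, 4, 9, 11, 16, 29}.
So G has 3 subgroups of order 6.

3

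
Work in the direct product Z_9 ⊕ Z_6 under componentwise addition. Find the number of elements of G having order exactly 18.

18

An element (a,b) has order lcm(ord(a), ord(b)); count pairs with lcm equal to 18.
Enumerating gives 18 such elements.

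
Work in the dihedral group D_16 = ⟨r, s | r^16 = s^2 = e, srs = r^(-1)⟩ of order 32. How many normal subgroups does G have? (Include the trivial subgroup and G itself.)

8

G has 36 subgroups. Checking conjugation-invariance by order — order 1: 1/1 normal; order 2: 1/17 normal; order 4: 1/9 normal; order 8: 1/5 normal; order 16: 3/3 normal; order 32: 1/1 normal.
Total normal subgroups: 8.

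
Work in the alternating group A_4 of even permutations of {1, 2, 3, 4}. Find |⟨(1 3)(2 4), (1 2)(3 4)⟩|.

|⟨(1 3)(2 4)⟩| = 2 and |⟨(1 2)(3 4)⟩| = 2, so |H| is a multiple of lcm(2, 2) = 2 and divides |G| = 12.
Closing under the operation: H = {e, (1 2)(3 4), (1 3)(2 4), (1 4)(2 3)}, so |H| = 4.

4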